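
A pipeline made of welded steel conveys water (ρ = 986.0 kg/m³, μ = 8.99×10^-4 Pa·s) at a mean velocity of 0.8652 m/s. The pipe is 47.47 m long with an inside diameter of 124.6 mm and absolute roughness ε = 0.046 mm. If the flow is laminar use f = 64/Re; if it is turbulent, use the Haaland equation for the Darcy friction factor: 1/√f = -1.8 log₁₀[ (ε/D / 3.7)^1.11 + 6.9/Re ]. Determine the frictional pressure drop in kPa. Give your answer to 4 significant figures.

ΔP ≈ 2.680 kPa

Reynolds number Re = ρVD/μ = 986 · 0.8652 · 0.1246 / 0.000899 = 1.182e+05.
Re > 4000 → turbulent. Relative roughness ε/D = 4.6e-05/0.1246 = 0.000369. Haaland: 1/√f = -1.8 log₁₀[(0.000369/3.7)^1.11 + 6.9/1.182e+05] = -1.8 log₁₀[3.62e-05 + 5.84e-05] = 7.244, so f = 0.01906.
Darcy-Weisbach: ΔP = f(L/D)(ρV²/2) = 0.01906·(47.47/0.1246)·(986·0.8652²/2) = 0.01906·381·369 = 2680 Pa.
ΔP = 2680 Pa = 2.680 kPa.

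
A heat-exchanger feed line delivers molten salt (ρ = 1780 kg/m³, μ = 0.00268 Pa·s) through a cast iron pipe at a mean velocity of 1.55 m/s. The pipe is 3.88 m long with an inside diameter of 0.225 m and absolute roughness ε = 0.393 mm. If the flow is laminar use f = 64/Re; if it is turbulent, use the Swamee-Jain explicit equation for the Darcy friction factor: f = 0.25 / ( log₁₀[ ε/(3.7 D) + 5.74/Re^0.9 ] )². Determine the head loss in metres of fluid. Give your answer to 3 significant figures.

Reynolds number Re = ρVD/μ = 1780 · 1.55 · 0.225 / 0.00268 = 2.316e+05.
Re > 4000 → turbulent. Relative roughness ε/D = 0.000393/0.225 = 0.00175. Swamee-Jain: f = 0.25/(log₁₀[0.00175/3.7 + 5.74/2.316e+05^0.9])² = 0.25/(log₁₀[0.000472 + 8.52e-05])² = 0.25/(-3.254)² = 0.02361.
Darcy-Weisbach: ΔP = f(L/D)(ρV²/2) = 0.02361·(3.88/0.225)·(1780·1.55²/2) = 0.02361·17.24·2138 = 870.6 Pa.
Head loss h_f = ΔP/(ρg) = 870.6/(1780·9.81) = 0.0499 m.

h_f ≈ 0.0499 m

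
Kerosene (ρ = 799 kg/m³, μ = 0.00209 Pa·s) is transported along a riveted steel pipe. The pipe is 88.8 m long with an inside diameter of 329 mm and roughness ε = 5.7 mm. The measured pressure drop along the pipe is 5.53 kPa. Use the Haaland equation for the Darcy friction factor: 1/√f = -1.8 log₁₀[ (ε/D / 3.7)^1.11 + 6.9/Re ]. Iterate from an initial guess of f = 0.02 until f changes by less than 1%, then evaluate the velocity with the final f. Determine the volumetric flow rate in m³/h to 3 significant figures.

Rearranging Darcy-Weisbach: V = √(2·ΔP·D/(f·L·ρ)). With ε/D = 0.0057/0.329 = 0.0173, iterate starting from f = 0.02:
  f = 0.02 → V = √(2·5530·0.329/(0.02·88.8·799)) = 1.601 m/s; Re = ρVD/μ = 2.014e+05; f → 0.04636
  f = 0.04636 → V = 1.052 m/s; Re = 1.323e+05; f → 0.04647
Converged (Δf/f < 1%). With the final f = 0.04647: V = √(2·5530·0.329/(0.04647·88.8·799)) = 1.051 m/s.
Q = V·A = 1.051·(π/4·0.329²) = 0.08931 m³/s = 322 m³/h.

Q ≈ 322 m³/h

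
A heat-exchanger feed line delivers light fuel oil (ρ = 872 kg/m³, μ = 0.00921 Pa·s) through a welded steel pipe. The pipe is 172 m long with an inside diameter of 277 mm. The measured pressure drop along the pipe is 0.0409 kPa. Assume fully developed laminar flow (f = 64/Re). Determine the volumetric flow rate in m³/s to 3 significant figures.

Q ≈ 0.00373 m³/s

For laminar flow, f = 64/Re with Re = ρVD/μ, so Darcy-Weisbach reduces to ΔP = 32μLV/D². Solving for V: V = ΔP·D²/(32μL) = 40.9·(0.277)²/(32·0.00921·172) = 0.06191 m/s.
Check: Re = ρVD/μ = 872·0.06191·0.277/0.00921 = 1624 < 2300, so the laminar assumption holds.
Q = V·A = 0.06191·(π/4·0.277²) = 0.003731 m³/s = 0.00373 m³/s.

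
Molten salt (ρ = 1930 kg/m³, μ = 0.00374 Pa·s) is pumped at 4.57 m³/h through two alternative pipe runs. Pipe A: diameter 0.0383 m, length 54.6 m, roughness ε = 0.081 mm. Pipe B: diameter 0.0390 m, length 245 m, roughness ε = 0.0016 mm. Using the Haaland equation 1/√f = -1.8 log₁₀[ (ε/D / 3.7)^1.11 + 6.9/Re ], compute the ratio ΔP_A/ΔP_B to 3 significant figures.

ΔP_A/ΔP_B ≈ 0.282

Pipe A: V = Q/A = 0.001269/0.001152 = 1.102 m/s; Re = 2.178e+04; ε/D = 0.00211; Haaland → f = 0.0293; ΔP_A = f(L/D)(ρV²/2) = 4.894e+04 Pa.
Pipe B: V = Q/A = 0.001269/0.001195 = 1.063 m/s; Re = 2.139e+04; ε/D = 4.1e-05; Haaland → f = 0.02538; ΔP_B = f(L/D)(ρV²/2) = 1.738e+05 Pa.
ΔP_A/ΔP_B = 4.894e+04/1.738e+05 = 0.282.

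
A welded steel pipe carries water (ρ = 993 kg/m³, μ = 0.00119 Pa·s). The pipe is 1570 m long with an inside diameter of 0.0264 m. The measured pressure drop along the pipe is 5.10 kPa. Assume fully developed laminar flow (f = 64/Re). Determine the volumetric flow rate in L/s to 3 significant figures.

For laminar flow, f = 64/Re with Re = ρVD/μ, so Darcy-Weisbach reduces to ΔP = 32μLV/D². Solving for V: V = ΔP·D²/(32μL) = 5100·(0.0264)²/(32·0.00119·1570) = 0.05945 m/s.
Check: Re = ρVD/μ = 993·0.05945·0.0264/0.00119 = 1310 < 2300, so the laminar assumption holds.
Q = V·A = 0.05945·(π/4·0.0264²) = 3.254e-05 m³/s = 0.0325 L/s.

Q ≈ 0.0325 L/s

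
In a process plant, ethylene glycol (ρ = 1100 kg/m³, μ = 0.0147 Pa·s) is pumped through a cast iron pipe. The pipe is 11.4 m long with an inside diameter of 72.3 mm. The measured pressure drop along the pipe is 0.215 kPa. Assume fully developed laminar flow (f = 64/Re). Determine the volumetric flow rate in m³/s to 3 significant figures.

For laminar flow, f = 64/Re with Re = ρVD/μ, so Darcy-Weisbach reduces to ΔP = 32μLV/D². Solving for V: V = ΔP·D²/(32μL) = 215·(0.0723)²/(32·0.0147·11.4) = 0.2096 m/s.
Check: Re = ρVD/μ = 1100·0.2096·0.0723/0.0147 = 1134 < 2300, so the laminar assumption holds.
Q = V·A = 0.2096·(π/4·0.0723²) = 0.0008604 m³/s = 8.60×10^-4 m³/s.

Q ≈ 8.60×10^-4 m³/s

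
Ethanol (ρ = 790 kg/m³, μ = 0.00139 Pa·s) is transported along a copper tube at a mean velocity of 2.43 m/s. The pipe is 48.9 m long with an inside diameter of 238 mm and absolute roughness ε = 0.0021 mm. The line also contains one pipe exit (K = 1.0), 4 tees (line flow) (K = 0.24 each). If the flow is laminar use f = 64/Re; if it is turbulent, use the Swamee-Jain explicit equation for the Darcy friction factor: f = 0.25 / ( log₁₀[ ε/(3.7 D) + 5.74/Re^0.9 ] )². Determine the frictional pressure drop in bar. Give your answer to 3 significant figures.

ΔP ≈ 0.114 bar

Reynolds number Re = ρVD/μ = 790 · 2.43 · 0.238 / 0.00139 = 3.287e+05.
Re > 4000 → turbulent. Relative roughness ε/D = 2.1e-06/0.238 = 8.82e-06. Swamee-Jain: f = 0.25/(log₁₀[8.82e-06/3.7 + 5.74/3.287e+05^0.9])² = 0.25/(log₁₀[2.38e-06 + 6.22e-05])² = 0.25/(-4.19)² = 0.01424.
Total minor-loss coefficient ΣK = 1·1 + 4·0.24 = 1.96.
ΔP = [f·L/D + ΣK]·(ρV²/2) = [0.01424·48.9/0.238 + 1.96]·(790·2.43²/2) = [2.926 + 1.96]·2332 = 1.14e+04 Pa.
ΔP = 1.14e+04 Pa = 0.114 bar.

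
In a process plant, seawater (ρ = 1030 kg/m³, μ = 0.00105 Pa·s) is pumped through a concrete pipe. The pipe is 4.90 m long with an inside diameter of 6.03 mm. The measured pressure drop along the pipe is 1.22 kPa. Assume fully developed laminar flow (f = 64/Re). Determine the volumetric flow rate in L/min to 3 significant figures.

Q ≈ 0.462 L/min

For laminar flow, f = 64/Re with Re = ρVD/μ, so Darcy-Weisbach reduces to ΔP = 32μLV/D². Solving for V: V = ΔP·D²/(32μL) = 1220·(0.00603)²/(32·0.00105·4.9) = 0.2694 m/s.
Check: Re = ρVD/μ = 1030·0.2694·0.00603/0.00105 = 1594 < 2300, so the laminar assumption holds.
Q = V·A = 0.2694·(π/4·0.00603²) = 7.695e-06 m³/s = 0.462 L/min.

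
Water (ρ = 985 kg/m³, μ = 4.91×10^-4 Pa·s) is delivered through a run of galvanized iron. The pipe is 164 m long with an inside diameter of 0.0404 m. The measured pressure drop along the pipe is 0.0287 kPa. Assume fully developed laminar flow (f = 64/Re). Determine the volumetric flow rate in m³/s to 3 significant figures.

Q ≈ 2.33×10^-5 m³/s

For laminar flow, f = 64/Re with Re = ρVD/μ, so Darcy-Weisbach reduces to ΔP = 32μLV/D². Solving for V: V = ΔP·D²/(32μL) = 28.7·(0.0404)²/(32·0.000491·164) = 0.01818 m/s.
Check: Re = ρVD/μ = 985·0.01818·0.0404/0.000491 = 1473 < 2300, so the laminar assumption holds.
Q = V·A = 0.01818·(π/4·0.0404²) = 2.33e-05 m³/s = 2.33×10^-5 m³/s.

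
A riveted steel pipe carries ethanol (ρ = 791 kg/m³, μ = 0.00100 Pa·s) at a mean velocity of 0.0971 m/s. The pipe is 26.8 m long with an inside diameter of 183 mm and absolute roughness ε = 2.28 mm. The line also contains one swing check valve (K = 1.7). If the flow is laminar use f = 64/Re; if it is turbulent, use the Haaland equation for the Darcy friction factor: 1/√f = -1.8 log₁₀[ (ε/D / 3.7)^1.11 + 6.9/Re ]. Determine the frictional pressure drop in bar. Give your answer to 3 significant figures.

Reynolds number Re = ρVD/μ = 791 · 0.0971 · 0.183 / 0.001 = 1.406e+04.
Re > 4000 → turbulent. Relative roughness ε/D = 0.00228/0.183 = 0.0125. Haaland: 1/√f = -1.8 log₁₀[(0.0125/3.7)^1.11 + 6.9/1.406e+04] = -1.8 log₁₀[0.0018 + 0.000491] = 4.752, so f = 0.04428.
Total minor-loss coefficient ΣK = 1·1.7 = 1.7.
ΔP = [f·L/D + ΣK]·(ρV²/2) = [0.04428·26.8/0.183 + 1.7]·(791·0.0971²/2) = [6.485 + 1.7]·3.729 = 30.52 Pa.
ΔP = 30.52 Pa = 3.05×10^-4 bar.

ΔP ≈ 3.05×10^-4 bar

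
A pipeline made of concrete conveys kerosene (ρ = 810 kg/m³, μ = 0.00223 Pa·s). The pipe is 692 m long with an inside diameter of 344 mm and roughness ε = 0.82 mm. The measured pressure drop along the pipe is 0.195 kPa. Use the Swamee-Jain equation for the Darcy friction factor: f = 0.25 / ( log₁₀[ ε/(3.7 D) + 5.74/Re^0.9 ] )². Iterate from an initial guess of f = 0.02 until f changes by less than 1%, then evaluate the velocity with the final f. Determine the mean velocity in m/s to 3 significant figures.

V ≈ 0.0833 m/s

Rearranging Darcy-Weisbach: V = √(2·ΔP·D/(f·L·ρ)). With ε/D = 0.00082/0.344 = 0.00238, iterate starting from f = 0.02:
  f = 0.02 → V = √(2·195·0.344/(0.02·692·810)) = 0.1094 m/s; Re = ρVD/μ = 1.367e+04; f → 0.03279
  f = 0.03279 → V = 0.08544 m/s; Re = 1.068e+04; f → 0.03434
  f = 0.03434 → V = 0.08349 m/s; Re = 1.043e+04; f → 0.0345
Converged (Δf/f < 1%). With the final f = 0.0345: V = √(2·195·0.344/(0.0345·692·810)) = 0.0833 m/s.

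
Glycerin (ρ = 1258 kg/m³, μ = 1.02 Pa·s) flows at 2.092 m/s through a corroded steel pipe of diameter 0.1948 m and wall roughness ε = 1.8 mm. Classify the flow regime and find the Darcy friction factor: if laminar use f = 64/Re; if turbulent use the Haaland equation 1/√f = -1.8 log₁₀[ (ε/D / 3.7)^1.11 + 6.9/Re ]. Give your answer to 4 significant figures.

Re = ρVD/μ = 1258·2.092·0.1948/1.02 = 502.6.
Re < 2300 → laminar, so f = 64/Re = 0.1273 (roughness is irrelevant in laminar flow).

f ≈ 0.1273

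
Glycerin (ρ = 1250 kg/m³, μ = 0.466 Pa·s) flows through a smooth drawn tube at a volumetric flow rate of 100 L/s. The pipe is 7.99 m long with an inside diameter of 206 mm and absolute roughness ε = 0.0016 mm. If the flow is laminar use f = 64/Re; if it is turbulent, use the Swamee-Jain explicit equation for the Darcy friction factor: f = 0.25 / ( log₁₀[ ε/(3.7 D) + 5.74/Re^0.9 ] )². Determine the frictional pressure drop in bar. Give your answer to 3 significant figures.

Q = 100 L/s = 100/1000 = 0.1 m³/s.
Cross-sectional area A = πD²/4 = π(0.206)²/4 = 0.03333 m²; mean velocity V = Q/A = 0.1/0.03333 = 3 m/s.
Reynolds number Re = ρVD/μ = 1250 · 3 · 0.206 / 0.466 = 1658.
Re < 2300 → laminar flow, so f = 64/Re = 64/1658 = 0.0386 (the turbulent correlation is not needed).
Darcy-Weisbach: ΔP = f(L/D)(ρV²/2) = 0.0386·(7.99/0.206)·(1250·3²/2) = 0.0386·38.79·5626 = 8424 Pa.
ΔP = 8424 Pa = 0.0842 bar.

ΔP ≈ 0.0842 bar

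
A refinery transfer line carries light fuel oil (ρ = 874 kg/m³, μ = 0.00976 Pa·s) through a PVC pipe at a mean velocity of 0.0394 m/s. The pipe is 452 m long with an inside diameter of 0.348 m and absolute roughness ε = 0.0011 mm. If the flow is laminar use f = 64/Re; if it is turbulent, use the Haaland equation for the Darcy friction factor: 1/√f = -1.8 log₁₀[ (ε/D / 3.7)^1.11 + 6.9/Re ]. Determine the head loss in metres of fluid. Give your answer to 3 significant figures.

h_f ≈ 0.00536 m

Reynolds number Re = ρVD/μ = 874 · 0.0394 · 0.348 / 0.00976 = 1228.
Re < 2300 → laminar flow, so f = 64/Re = 64/1228 = 0.05212 (the turbulent correlation is not needed).
Darcy-Weisbach: ΔP = f(L/D)(ρV²/2) = 0.05212·(452/0.348)·(874·0.0394²/2) = 0.05212·1299·0.6784 = 45.93 Pa.
Head loss h_f = ΔP/(ρg) = 45.93/(874·9.81) = 0.00536 m.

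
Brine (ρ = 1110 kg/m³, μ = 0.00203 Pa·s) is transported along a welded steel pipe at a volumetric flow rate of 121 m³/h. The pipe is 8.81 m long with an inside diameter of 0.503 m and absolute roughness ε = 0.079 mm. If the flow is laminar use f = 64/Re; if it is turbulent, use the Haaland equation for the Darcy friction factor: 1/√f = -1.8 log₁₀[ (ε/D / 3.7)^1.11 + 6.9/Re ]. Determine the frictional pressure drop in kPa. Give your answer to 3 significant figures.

Q = 121 m³/h = 121/3600 = 0.03361 m³/s.
Cross-sectional area A = πD²/4 = π(0.503)²/4 = 0.1987 m²; mean velocity V = Q/A = 0.03361/0.1987 = 0.1691 m/s.
Reynolds number Re = ρVD/μ = 1110 · 0.1691 · 0.503 / 0.00203 = 4.652e+04.
Re > 4000 → turbulent. Relative roughness ε/D = 7.9e-05/0.503 = 0.000157. Haaland: 1/√f = -1.8 log₁₀[(0.000157/3.7)^1.11 + 6.9/4.652e+04] = -1.8 log₁₀[1.4e-05 + 0.000148] = 6.821, so f = 0.02149.
Darcy-Weisbach: ΔP = f(L/D)(ρV²/2) = 0.02149·(8.81/0.503)·(1110·0.1691²/2) = 0.02149·17.51·15.88 = 5.977 Pa.
ΔP = 5.977 Pa = 0.00598 kPa.

ΔP ≈ 0.00598 kPa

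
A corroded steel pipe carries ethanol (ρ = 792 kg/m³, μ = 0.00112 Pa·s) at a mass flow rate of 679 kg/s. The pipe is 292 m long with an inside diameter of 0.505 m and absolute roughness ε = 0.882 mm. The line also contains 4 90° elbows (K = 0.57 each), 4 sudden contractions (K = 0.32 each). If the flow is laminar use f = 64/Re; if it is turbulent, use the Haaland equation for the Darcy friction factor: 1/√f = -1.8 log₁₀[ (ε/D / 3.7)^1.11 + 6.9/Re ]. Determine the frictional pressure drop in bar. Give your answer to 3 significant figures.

ΔP ≈ 1.21 bar

A = πD²/4 = π(0.505)²/4 = 0.2003 m²; mean velocity V = ṁ/(ρA) = 679/(792 · 0.2003) = 4.28 m/s.
Reynolds number Re = ρVD/μ = 792 · 4.28 · 0.505 / 0.00112 = 1.529e+06.
Re > 4000 → turbulent. Relative roughness ε/D = 0.000882/0.505 = 0.00175. Haaland: 1/√f = -1.8 log₁₀[(0.00175/3.7)^1.11 + 6.9/1.529e+06] = -1.8 log₁₀[0.000203 + 4.51e-06] = 6.628, so f = 0.02276.
Total minor-loss coefficient ΣK = 4·0.57 + 4·0.32 = 3.56.
ΔP = [f·L/D + ΣK]·(ρV²/2) = [0.02276·292/0.505 + 3.56]·(792·4.28²/2) = [13.16 + 3.56]·7255 = 1.213e+05 Pa.
ΔP = 1.213e+05 Pa = 1.21 bar.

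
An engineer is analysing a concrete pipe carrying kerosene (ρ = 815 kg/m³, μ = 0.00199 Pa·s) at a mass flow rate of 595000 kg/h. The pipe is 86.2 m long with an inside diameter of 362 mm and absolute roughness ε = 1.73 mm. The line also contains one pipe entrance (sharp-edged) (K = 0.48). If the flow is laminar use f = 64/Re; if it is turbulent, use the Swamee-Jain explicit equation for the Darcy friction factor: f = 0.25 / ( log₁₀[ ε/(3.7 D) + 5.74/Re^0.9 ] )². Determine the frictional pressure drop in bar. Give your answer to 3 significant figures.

ΔP ≈ 0.122 bar

ṁ = 595000 kg/h = 595000/3600 = 165.3 kg/s.
A = πD²/4 = π(0.362)²/4 = 0.1029 m²; mean velocity V = ṁ/(ρA) = 165.3/(815 · 0.1029) = 1.97 m/s.
Reynolds number Re = ρVD/μ = 815 · 1.97 · 0.362 / 0.00199 = 2.921e+05.
Re > 4000 → turbulent. Relative roughness ε/D = 0.00173/0.362 = 0.00478. Swamee-Jain: f = 0.25/(log₁₀[0.00478/3.7 + 5.74/2.921e+05^0.9])² = 0.25/(log₁₀[0.00129 + 6.92e-05])² = 0.25/(-2.866)² = 0.03043.
Total minor-loss coefficient ΣK = 1·0.48 = 0.48.
ΔP = [f·L/D + ΣK]·(ρV²/2) = [0.03043·86.2/0.362 + 0.48]·(815·1.97²/2) = [7.246 + 0.48]·1582 = 1.222e+04 Pa.
ΔP = 1.222e+04 Pa = 0.122 bar.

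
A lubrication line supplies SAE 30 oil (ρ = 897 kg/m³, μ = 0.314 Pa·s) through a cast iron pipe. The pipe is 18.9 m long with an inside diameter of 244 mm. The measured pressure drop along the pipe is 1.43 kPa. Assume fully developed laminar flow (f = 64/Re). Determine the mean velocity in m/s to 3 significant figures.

For laminar flow, f = 64/Re with Re = ρVD/μ, so Darcy-Weisbach reduces to ΔP = 32μLV/D². Solving for V: V = ΔP·D²/(32μL) = 1430·(0.244)²/(32·0.314·18.9) = 0.4483 m/s.
Check: Re = ρVD/μ = 897·0.4483·0.244/0.314 = 312.5 < 2300, so the laminar assumption holds.

V ≈ 0.448 m/s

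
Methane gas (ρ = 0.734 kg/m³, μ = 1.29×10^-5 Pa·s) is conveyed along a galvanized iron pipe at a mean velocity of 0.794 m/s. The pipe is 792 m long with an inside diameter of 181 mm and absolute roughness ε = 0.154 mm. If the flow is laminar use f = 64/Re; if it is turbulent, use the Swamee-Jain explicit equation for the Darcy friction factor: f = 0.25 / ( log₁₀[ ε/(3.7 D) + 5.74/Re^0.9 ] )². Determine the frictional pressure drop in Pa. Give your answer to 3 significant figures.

ΔP ≈ 34.5 Pa

Reynolds number Re = ρVD/μ = 0.734 · 0.794 · 0.181 / 1.29e-05 = 8177.
Re > 4000 → turbulent. Relative roughness ε/D = 0.000154/0.181 = 0.000851. Swamee-Jain: f = 0.25/(log₁₀[0.000851/3.7 + 5.74/8177^0.9])² = 0.25/(log₁₀[0.00023 + 0.00173])² = 0.25/(-2.708)² = 0.03409.
Darcy-Weisbach: ΔP = f(L/D)(ρV²/2) = 0.03409·(792/0.181)·(0.734·0.794²/2) = 0.03409·4376·0.2314 = 34.51 Pa.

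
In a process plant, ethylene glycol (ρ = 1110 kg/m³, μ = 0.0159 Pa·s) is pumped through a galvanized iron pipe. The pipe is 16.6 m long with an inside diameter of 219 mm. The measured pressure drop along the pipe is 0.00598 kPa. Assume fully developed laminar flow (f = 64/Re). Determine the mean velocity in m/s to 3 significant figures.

For laminar flow, f = 64/Re with Re = ρVD/μ, so Darcy-Weisbach reduces to ΔP = 32μLV/D². Solving for V: V = ΔP·D²/(32μL) = 5.98·(0.219)²/(32·0.0159·16.6) = 0.03396 m/s.
Check: Re = ρVD/μ = 1110·0.03396·0.219/0.0159 = 519.2 < 2300, so the laminar assumption holds.

V ≈ 0.0340 m/s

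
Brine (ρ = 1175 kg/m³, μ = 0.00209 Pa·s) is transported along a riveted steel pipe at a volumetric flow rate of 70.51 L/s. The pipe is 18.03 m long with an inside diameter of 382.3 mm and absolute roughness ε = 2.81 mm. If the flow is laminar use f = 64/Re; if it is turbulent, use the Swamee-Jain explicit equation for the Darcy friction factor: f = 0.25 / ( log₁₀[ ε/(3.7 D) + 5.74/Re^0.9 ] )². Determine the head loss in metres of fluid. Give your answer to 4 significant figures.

h_f ≈ 0.03176 m

Q = 70.51 L/s = 70.51/1000 = 0.07051 m³/s.
Cross-sectional area A = πD²/4 = π(0.3823)²/4 = 0.1148 m²; mean velocity V = Q/A = 0.07051/0.1148 = 0.6143 m/s.
Reynolds number Re = ρVD/μ = 1175 · 0.6143 · 0.3823 / 0.00209 = 1.32e+05.
Re > 4000 → turbulent. Relative roughness ε/D = 0.00281/0.3823 = 0.00735. Swamee-Jain: f = 0.25/(log₁₀[0.00735/3.7 + 5.74/1.32e+05^0.9])² = 0.25/(log₁₀[0.00199 + 0.000141])² = 0.25/(-2.672)² = 0.03501.
Darcy-Weisbach: ΔP = f(L/D)(ρV²/2) = 0.03501·(18.03/0.3823)·(1175·0.6143²/2) = 0.03501·47.16·221.7 = 366.1 Pa.
Head loss h_f = ΔP/(ρg) = 366.1/(1175·9.81) = 0.03176 m.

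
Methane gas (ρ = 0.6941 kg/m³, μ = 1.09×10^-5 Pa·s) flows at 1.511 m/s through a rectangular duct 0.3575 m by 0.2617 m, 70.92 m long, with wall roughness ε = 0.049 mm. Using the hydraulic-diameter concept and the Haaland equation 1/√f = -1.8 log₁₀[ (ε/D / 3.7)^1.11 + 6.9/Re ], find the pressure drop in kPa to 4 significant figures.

Hydraulic diameter D_h = 4A/P = 4·(0.3575·0.2617)/(2·(0.3575+0.2617)) = 0.3742/1.238 = 0.3022 m.
Re = ρVD_h/μ = 0.6941·1.511·0.3022/1.09e-05 = 2.908e+04.
ε/D_h = 4.9e-05/0.3022 = 0.000162; Haaland gives 1/√f = -1.8 log₁₀[1.45e-05+0.000237] = 6.478, so f = 0.02383.
ΔP = f(L/D_h)(ρV²/2) = 0.02383·70.92/0.3022·0.7924 = 4.431 Pa.
ΔP = 0.004431 kPa.

ΔP ≈ 0.004431 kPa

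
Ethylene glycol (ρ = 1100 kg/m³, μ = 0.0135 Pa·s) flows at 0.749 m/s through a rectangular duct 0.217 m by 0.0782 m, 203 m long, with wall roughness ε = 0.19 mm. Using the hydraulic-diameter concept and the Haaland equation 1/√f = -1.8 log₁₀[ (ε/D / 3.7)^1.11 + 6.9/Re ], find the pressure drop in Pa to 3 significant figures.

Hydraulic diameter D_h = 4A/P = 4·(0.217·0.0782)/(2·(0.217+0.0782)) = 0.06788/0.5904 = 0.115 m.
Re = ρVD_h/μ = 1100·0.749·0.115/0.0135 = 7017.
ε/D_h = 0.00019/0.115 = 0.00165; Haaland gives 1/√f = -1.8 log₁₀[0.000191+0.000983] = 5.274, so f = 0.03595.
ΔP = f(L/D_h)(ρV²/2) = 0.03595·203/0.115·308.6 = 1.959e+04 Pa.

ΔP ≈ 19600 Pa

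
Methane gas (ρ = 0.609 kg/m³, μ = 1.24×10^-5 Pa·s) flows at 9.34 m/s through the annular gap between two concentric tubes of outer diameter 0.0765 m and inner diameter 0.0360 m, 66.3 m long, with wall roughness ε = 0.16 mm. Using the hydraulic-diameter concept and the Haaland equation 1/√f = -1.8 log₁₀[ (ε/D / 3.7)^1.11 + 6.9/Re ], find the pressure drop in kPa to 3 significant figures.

ΔP ≈ 1.43 kPa

Hydraulic diameter D_h = 4A/P = D_o - D_i = 0.0765 - 0.036 = 0.0405 m.
Re = ρVD_h/μ = 0.609·9.34·0.0405/1.24e-05 = 1.858e+04.
ε/D_h = 0.00016/0.0405 = 0.00395; Haaland gives 1/√f = -1.8 log₁₀[0.000503+0.000371] = 5.505, so f = 0.033.
ΔP = f(L/D_h)(ρV²/2) = 0.033·66.3/0.0405·26.56 = 1435 Pa.
ΔP = 1.43 kPa.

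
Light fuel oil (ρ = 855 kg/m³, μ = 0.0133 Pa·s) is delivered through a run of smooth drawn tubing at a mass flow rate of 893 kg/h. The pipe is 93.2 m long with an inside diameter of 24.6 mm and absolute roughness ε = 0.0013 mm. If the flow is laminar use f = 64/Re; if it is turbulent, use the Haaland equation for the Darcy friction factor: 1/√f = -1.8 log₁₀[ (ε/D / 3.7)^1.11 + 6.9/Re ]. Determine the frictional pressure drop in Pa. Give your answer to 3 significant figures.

ṁ = 893 kg/h = 893/3600 = 0.2481 kg/s.
A = πD²/4 = π(0.0246)²/4 = 0.0004753 m²; mean velocity V = ṁ/(ρA) = 0.2481/(855 · 0.0004753) = 0.6104 m/s.
Reynolds number Re = ρVD/μ = 855 · 0.6104 · 0.0246 / 0.0133 = 965.3.
Re < 2300 → laminar flow, so f = 64/Re = 64/965.3 = 0.0663 (the turbulent correlation is not needed).
Darcy-Weisbach: ΔP = f(L/D)(ρV²/2) = 0.0663·(93.2/0.0246)·(855·0.6104²/2) = 0.0663·3789·159.3 = 4.001e+04 Pa.

ΔP ≈ 40000 Pa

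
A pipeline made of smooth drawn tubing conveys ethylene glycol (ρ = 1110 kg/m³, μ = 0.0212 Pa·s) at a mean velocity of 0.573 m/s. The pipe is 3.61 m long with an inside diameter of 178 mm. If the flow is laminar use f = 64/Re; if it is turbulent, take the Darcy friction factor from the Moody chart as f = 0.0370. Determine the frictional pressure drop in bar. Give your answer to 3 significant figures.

Reynolds number Re = ρVD/μ = 1110 · 0.573 · 0.178 / 0.0212 = 5340.
Re > 4000 → turbulent; use the Moody-chart value f = 0.0370.
Darcy-Weisbach: ΔP = f(L/D)(ρV²/2) = 0.037·(3.61/0.178)·(1110·0.573²/2) = 0.037·20.28·182.2 = 136.7 Pa.
ΔP = 136.7 Pa = 0.00137 bar.

ΔP ≈ 0.00137 bar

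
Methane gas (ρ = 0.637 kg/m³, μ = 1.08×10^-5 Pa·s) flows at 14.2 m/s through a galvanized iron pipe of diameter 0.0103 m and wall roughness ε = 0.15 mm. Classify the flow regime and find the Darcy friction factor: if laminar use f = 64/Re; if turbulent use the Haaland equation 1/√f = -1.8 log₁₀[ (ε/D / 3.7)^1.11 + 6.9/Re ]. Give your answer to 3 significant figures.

f ≈ 0.0482

Re = ρVD/μ = 0.637·14.2·0.0103/1.08e-05 = 8627.
Re > 4000 → turbulent. ε/D = 0.00015/0.0103 = 0.0146; Haaland: 1/√f = -1.8 log₁₀[0.00214 + 0.0008] = 4.557, so f = 0.04816.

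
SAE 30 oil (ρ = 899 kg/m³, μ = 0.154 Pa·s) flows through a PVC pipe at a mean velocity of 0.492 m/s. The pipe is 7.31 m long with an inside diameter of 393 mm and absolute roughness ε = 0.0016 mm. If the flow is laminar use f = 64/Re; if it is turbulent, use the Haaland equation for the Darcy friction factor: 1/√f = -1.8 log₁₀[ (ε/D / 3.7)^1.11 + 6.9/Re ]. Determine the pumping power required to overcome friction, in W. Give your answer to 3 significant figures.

P ≈ 6.85 W

Reynolds number Re = ρVD/μ = 899 · 0.492 · 0.393 / 0.154 = 1129.
Re < 2300 → laminar flow, so f = 64/Re = 64/1129 = 0.0567 (the turbulent correlation is not needed).
Darcy-Weisbach: ΔP = f(L/D)(ρV²/2) = 0.0567·(7.31/0.393)·(899·0.492²/2) = 0.0567·18.6·108.8 = 114.8 Pa.
Q = V·A = 0.492·0.1213 = 0.05968 m³/s.
Pumping power P = QΔP = 0.05968·114.8 = 6.849 W = 6.85 W.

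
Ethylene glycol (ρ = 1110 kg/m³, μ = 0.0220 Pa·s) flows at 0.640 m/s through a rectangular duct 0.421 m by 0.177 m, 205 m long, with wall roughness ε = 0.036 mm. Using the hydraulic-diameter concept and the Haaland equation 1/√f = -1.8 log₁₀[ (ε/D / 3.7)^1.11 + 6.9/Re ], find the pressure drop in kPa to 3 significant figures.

ΔP ≈ 6.16 kPa

Hydraulic diameter D_h = 4A/P = 4·(0.421·0.177)/(2·(0.421+0.177)) = 0.2981/1.196 = 0.2492 m.
Re = ρVD_h/μ = 1110·0.64·0.2492/0.022 = 8048.
ε/D_h = 3.6e-05/0.2492 = 0.000144; Haaland gives 1/√f = -1.8 log₁₀[1.28e-05+0.000857] = 5.509, so f = 0.03295.
ΔP = f(L/D_h)(ρV²/2) = 0.03295·205/0.2492·227.3 = 6162 Pa.
ΔP = 6.16 kPa.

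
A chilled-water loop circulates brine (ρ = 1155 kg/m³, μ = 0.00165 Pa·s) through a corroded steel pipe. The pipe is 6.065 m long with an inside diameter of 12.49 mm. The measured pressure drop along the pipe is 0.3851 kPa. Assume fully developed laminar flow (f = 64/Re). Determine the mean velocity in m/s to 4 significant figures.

V ≈ 0.1876 m/s

For laminar flow, f = 64/Re with Re = ρVD/μ, so Darcy-Weisbach reduces to ΔP = 32μLV/D². Solving for V: V = ΔP·D²/(32μL) = 385.1·(0.01249)²/(32·0.00165·6.065) = 0.1876 m/s.
Check: Re = ρVD/μ = 1155·0.1876·0.01249/0.00165 = 1640 < 2300, so the laminar assumption holds.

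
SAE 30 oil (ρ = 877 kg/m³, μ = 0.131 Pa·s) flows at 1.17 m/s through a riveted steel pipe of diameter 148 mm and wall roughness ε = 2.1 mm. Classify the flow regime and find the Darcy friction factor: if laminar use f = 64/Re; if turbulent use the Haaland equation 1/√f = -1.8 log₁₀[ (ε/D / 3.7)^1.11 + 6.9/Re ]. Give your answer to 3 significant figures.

f ≈ 0.0552

Re = ρVD/μ = 877·1.17·0.148/0.131 = 1159.
Re < 2300 → laminar, so f = 64/Re = 0.05521 (roughness is irrelevant in laminar flow).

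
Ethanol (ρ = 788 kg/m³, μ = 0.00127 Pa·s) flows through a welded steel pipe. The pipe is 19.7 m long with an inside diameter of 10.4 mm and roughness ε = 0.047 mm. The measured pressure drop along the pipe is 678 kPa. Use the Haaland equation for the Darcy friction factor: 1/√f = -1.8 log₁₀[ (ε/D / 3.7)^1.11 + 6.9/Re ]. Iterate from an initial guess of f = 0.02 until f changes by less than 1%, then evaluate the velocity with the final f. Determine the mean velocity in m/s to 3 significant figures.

Rearranging Darcy-Weisbach: V = √(2·ΔP·D/(f·L·ρ)). With ε/D = 4.7e-05/0.0104 = 0.00452, iterate starting from f = 0.02:
  f = 0.02 → V = √(2·6.78e+05·0.0104/(0.02·19.7·788)) = 6.74 m/s; Re = ρVD/μ = 4.349e+04; f → 0.03152
  f = 0.03152 → V = 5.369 m/s; Re = 3.464e+04; f → 0.03199
  f = 0.03199 → V = 5.329 m/s; Re = 3.439e+04; f → 0.03201
Converged (Δf/f < 1%). With the final f = 0.03201: V = √(2·6.78e+05·0.0104/(0.03201·19.7·788)) = 5.328 m/s.

V ≈ 5.33 m/s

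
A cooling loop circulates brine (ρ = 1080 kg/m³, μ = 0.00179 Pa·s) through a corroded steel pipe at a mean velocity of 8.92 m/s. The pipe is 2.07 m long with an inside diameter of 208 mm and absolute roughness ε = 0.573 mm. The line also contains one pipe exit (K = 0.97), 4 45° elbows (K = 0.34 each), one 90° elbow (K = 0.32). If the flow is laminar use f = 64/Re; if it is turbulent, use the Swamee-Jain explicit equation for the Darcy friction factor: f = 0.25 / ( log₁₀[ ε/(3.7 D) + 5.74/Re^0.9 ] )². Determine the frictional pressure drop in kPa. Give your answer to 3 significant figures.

ΔP ≈ 125 kPa

Reynolds number Re = ρVD/μ = 1080 · 8.92 · 0.208 / 0.00179 = 1.119e+06.
Re > 4000 → turbulent. Relative roughness ε/D = 0.000573/0.208 = 0.00275. Swamee-Jain: f = 0.25/(log₁₀[0.00275/3.7 + 5.74/1.119e+06^0.9])² = 0.25/(log₁₀[0.000745 + 2.06e-05])² = 0.25/(-3.116)² = 0.02574.
Total minor-loss coefficient ΣK = 1·0.97 + 4·0.34 + 1·0.32 = 2.65.
ΔP = [f·L/D + ΣK]·(ρV²/2) = [0.02574·2.07/0.208 + 2.65]·(1080·8.92²/2) = [0.2562 + 2.65]·4.297e+04 = 1.249e+05 Pa.
ΔP = 1.249e+05 Pa = 125 kPa.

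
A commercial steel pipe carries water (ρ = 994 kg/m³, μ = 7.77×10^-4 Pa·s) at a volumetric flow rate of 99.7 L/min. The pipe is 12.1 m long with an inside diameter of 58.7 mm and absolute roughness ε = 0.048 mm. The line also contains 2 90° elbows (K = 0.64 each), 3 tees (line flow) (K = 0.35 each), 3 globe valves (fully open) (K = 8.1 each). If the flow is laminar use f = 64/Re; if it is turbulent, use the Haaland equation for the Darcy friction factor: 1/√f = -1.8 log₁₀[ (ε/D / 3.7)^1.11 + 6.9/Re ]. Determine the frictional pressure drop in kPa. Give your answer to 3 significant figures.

Q = 99.7 L/min = 99.7/60000 = 0.001662 m³/s.
Cross-sectional area A = πD²/4 = π(0.0587)²/4 = 0.002706 m²; mean velocity V = Q/A = 0.001662/0.002706 = 0.614 m/s.
Reynolds number Re = ρVD/μ = 994 · 0.614 · 0.0587 / 0.000777 = 4.611e+04.
Re > 4000 → turbulent. Relative roughness ε/D = 4.8e-05/0.0587 = 0.000818. Haaland: 1/√f = -1.8 log₁₀[(0.000818/3.7)^1.11 + 6.9/4.611e+04] = -1.8 log₁₀[8.76e-05 + 0.00015] = 6.525, so f = 0.02349.
Total minor-loss coefficient ΣK = 2·0.64 + 3·0.35 + 3·8.1 = 26.6.
ΔP = [f·L/D + ΣK]·(ρV²/2) = [0.02349·12.1/0.0587 + 26.6]·(994·0.614²/2) = [4.842 + 26.6]·187.4 = 5897 Pa.
ΔP = 5897 Pa = 5.90 kPa.

ΔP ≈ 5.90 kPa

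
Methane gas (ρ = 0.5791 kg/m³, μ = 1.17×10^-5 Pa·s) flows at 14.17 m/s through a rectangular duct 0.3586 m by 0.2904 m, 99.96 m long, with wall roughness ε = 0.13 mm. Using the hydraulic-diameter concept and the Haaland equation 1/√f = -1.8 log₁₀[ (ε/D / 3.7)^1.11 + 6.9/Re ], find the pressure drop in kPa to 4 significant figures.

ΔP ≈ 0.3245 kPa

Hydraulic diameter D_h = 4A/P = 4·(0.3586·0.2904)/(2·(0.3586+0.2904)) = 0.4165/1.298 = 0.3209 m.
Re = ρVD_h/μ = 0.5791·14.17·0.3209/1.17e-05 = 2.251e+05.
ε/D_h = 0.00013/0.3209 = 0.000405; Haaland gives 1/√f = -1.8 log₁₀[4.01e-05+3.07e-05] = 7.47, so f = 0.01792.
ΔP = f(L/D_h)(ρV²/2) = 0.01792·99.96/0.3209·58.14 = 324.5 Pa.
ΔP = 0.3245 kPa.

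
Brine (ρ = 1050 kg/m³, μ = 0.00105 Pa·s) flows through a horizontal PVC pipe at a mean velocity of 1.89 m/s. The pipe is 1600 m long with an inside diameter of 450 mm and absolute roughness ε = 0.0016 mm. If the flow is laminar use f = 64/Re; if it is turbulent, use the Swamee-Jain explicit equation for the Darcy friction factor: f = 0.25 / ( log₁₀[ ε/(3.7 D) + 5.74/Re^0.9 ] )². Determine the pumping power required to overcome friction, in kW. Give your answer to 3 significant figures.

P ≈ 24.1 kW

Reynolds number Re = ρVD/μ = 1050 · 1.89 · 0.45 / 0.00105 = 8.505e+05.
Re > 4000 → turbulent. Relative roughness ε/D = 1.6e-06/0.45 = 3.56e-06. Swamee-Jain: f = 0.25/(log₁₀[3.56e-06/3.7 + 5.74/8.505e+05^0.9])² = 0.25/(log₁₀[9.61e-07 + 2.64e-05])² = 0.25/(-4.562)² = 0.01201.
Darcy-Weisbach: ΔP = f(L/D)(ρV²/2) = 0.01201·(1600/0.45)·(1050·1.89²/2) = 0.01201·3556·1875 = 8.009e+04 Pa.
Q = V·A = 1.89·0.159 = 0.3006 m³/s.
Pumping power P = QΔP = 0.3006·8.009e+04 = 24070 W = 24.1 kW.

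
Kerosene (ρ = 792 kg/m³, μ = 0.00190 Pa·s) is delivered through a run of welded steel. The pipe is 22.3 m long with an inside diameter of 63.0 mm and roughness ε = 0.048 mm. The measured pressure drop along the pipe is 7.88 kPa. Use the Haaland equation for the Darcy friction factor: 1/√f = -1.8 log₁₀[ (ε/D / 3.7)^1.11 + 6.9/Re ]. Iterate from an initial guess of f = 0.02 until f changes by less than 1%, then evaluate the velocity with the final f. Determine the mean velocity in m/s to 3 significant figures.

Rearranging Darcy-Weisbach: V = √(2·ΔP·D/(f·L·ρ)). With ε/D = 4.8e-05/0.063 = 0.000762, iterate starting from f = 0.02:
  f = 0.02 → V = √(2·7880·0.063/(0.02·22.3·792)) = 1.677 m/s; Re = ρVD/μ = 4.403e+04; f → 0.0235
  f = 0.0235 → V = 1.547 m/s; Re = 4.062e+04; f → 0.02381
  f = 0.02381 → V = 1.537 m/s; Re = 4.035e+04; f → 0.02383
Converged (Δf/f < 1%). With the final f = 0.02383: V = √(2·7880·0.063/(0.02383·22.3·792)) = 1.536 m/s.

V ≈ 1.54 m/s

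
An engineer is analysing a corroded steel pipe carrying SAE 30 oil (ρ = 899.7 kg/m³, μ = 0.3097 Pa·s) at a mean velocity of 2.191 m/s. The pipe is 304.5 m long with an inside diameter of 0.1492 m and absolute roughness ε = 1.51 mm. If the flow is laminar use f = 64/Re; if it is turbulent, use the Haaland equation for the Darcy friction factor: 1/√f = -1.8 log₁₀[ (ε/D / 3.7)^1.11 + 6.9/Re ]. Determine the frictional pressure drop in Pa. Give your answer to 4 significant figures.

Reynolds number Re = ρVD/μ = 899.7 · 2.191 · 0.1492 / 0.31 = 949.7.
Re < 2300 → laminar flow, so f = 64/Re = 64/949.7 = 0.06739 (the turbulent correlation is not needed).
Darcy-Weisbach: ΔP = f(L/D)(ρV²/2) = 0.06739·(304.5/0.1492)·(899.7·2.191²/2) = 0.06739·2041·2159 = 2.97e+05 Pa.

ΔP ≈ 297000 Pa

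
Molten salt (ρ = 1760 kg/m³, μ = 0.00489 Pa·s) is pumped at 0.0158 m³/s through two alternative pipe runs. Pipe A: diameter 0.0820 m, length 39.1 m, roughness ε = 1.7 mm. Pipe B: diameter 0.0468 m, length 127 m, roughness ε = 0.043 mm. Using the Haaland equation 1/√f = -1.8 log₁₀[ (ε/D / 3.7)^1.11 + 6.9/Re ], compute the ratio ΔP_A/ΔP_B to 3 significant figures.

ΔP_A/ΔP_B ≈ 0.0444

Pipe A: V = Q/A = 0.0158/0.005281 = 2.992 m/s; Re = 8.83e+04; ε/D = 0.0207; Haaland → f = 0.04983; ΔP_A = f(L/D)(ρV²/2) = 1.872e+05 Pa.
Pipe B: V = Q/A = 0.0158/0.00172 = 9.185 m/s; Re = 1.547e+05; ε/D = 0.000919; Haaland → f = 0.02092; ΔP_B = f(L/D)(ρV²/2) = 4.215e+06 Pa.
ΔP_A/ΔP_B = 1.872e+05/4.215e+06 = 0.0444.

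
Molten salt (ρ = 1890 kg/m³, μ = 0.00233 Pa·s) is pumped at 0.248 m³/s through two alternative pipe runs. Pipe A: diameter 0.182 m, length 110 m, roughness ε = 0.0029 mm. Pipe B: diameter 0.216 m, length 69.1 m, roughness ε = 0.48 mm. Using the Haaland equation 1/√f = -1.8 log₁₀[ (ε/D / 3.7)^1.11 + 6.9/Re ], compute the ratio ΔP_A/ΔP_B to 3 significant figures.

Pipe A: V = Q/A = 0.248/0.02602 = 9.533 m/s; Re = 1.407e+06; ε/D = 1.59e-05; Haaland → f = 0.01132; ΔP_A = f(L/D)(ρV²/2) = 5.876e+05 Pa.
Pipe B: V = Q/A = 0.248/0.03664 = 6.768 m/s; Re = 1.186e+06; ε/D = 0.00222; Haaland → f = 0.02427; ΔP_B = f(L/D)(ρV²/2) = 3.36e+05 Pa.
ΔP_A/ΔP_B = 5.876e+05/3.36e+05 = 1.75.

ΔP_A/ΔP_B ≈ 1.75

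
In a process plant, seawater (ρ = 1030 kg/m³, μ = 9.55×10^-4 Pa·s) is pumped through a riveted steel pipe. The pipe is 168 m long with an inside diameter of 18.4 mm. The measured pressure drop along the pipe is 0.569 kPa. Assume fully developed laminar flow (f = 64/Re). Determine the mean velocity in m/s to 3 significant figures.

For laminar flow, f = 64/Re with Re = ρVD/μ, so Darcy-Weisbach reduces to ΔP = 32μLV/D². Solving for V: V = ΔP·D²/(32μL) = 569·(0.0184)²/(32·0.000955·168) = 0.03752 m/s.
Check: Re = ρVD/μ = 1030·0.03752·0.0184/0.000955 = 744.6 < 2300, so the laminar assumption holds.

V ≈ 0.0375 m/s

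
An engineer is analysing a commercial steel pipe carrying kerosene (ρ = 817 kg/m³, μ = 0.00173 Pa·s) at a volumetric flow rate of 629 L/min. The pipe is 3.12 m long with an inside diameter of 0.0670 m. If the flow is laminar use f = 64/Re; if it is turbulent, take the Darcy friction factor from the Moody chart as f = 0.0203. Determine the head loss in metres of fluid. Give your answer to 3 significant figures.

Q = 629 L/min = 629/60000 = 0.01048 m³/s.
Cross-sectional area A = πD²/4 = π(0.067)²/4 = 0.003526 m²; mean velocity V = Q/A = 0.01048/0.003526 = 2.973 m/s.
Reynolds number Re = ρVD/μ = 817 · 2.973 · 0.067 / 0.00173 = 9.408e+04.
Re > 4000 → turbulent; use the Moody-chart value f = 0.0203.
Darcy-Weisbach: ΔP = f(L/D)(ρV²/2) = 0.0203·(3.12/0.067)·(817·2.973²/2) = 0.0203·46.57·3612 = 3414 Pa.
Head loss h_f = ΔP/(ρg) = 3414/(817·9.81) = 0.426 m.

h_f ≈ 0.426 m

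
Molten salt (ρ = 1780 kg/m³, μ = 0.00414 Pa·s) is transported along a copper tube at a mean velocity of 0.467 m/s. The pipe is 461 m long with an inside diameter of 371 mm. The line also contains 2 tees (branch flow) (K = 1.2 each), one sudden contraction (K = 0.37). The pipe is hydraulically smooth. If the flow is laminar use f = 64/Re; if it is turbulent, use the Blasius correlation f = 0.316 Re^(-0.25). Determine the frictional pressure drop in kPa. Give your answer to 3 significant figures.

ΔP ≈ 5.15 kPa

Reynolds number Re = ρVD/μ = 1780 · 0.467 · 0.371 / 0.00414 = 7.449e+04.
Re > 4000 → turbulent. Smooth-pipe (Blasius): f = 0.316 Re^(-0.25) = 0.316/(7.449e+04)^0.25 = 0.01913.
Total minor-loss coefficient ΣK = 2·1.2 + 1·0.37 = 2.77.
ΔP = [f·L/D + ΣK]·(ρV²/2) = [0.01913·461/0.371 + 2.77]·(1780·0.467²/2) = [23.77 + 2.77]·194.1 = 5151 Pa.
ΔP = 5151 Pa = 5.15 kPa.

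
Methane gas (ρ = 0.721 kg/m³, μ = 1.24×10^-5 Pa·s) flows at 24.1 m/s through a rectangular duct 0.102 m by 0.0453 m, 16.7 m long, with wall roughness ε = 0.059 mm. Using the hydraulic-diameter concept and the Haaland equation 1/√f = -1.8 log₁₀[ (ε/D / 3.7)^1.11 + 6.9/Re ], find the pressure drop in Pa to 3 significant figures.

Hydraulic diameter D_h = 4A/P = 4·(0.102·0.0453)/(2·(0.102+0.0453)) = 0.01848/0.2946 = 0.06274 m.
Re = ρVD_h/μ = 0.721·24.1·0.06274/1.24e-05 = 8.791e+04.
ε/D_h = 5.9e-05/0.06274 = 0.00094; Haaland gives 1/√f = -1.8 log₁₀[0.000102+7.85e-05] = 6.737, so f = 0.02203.
ΔP = f(L/D_h)(ρV²/2) = 0.02203·16.7/0.06274·209.4 = 1228 Pa.

ΔP ≈ 1230 Pa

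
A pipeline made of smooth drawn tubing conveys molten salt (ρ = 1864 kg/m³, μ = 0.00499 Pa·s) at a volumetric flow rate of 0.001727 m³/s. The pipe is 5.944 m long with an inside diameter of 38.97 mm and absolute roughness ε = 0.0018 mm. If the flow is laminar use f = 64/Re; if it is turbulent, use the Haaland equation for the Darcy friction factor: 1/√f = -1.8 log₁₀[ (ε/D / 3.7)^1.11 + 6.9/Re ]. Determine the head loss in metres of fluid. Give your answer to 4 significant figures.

Cross-sectional area A = πD²/4 = π(0.03897)²/4 = 0.001193 m²; mean velocity V = Q/A = 0.001727/0.001193 = 1.448 m/s.
Reynolds number Re = ρVD/μ = 1864 · 1.448 · 0.03897 / 0.00499 = 2.108e+04.
Re > 4000 → turbulent. Relative roughness ε/D = 1.8e-06/0.03897 = 4.62e-05. Haaland: 1/√f = -1.8 log₁₀[(4.62e-05/3.7)^1.11 + 6.9/2.108e+04] = -1.8 log₁₀[3.61e-06 + 0.000327] = 6.264, so f = 0.02548.
Darcy-Weisbach: ΔP = f(L/D)(ρV²/2) = 0.02548·(5.944/0.03897)·(1864·1.448²/2) = 0.02548·152.5·1954 = 7594 Pa.
Head loss h_f = ΔP/(ρg) = 7594/(1864·9.81) = 0.4153 m.

h_f ≈ 0.4153 m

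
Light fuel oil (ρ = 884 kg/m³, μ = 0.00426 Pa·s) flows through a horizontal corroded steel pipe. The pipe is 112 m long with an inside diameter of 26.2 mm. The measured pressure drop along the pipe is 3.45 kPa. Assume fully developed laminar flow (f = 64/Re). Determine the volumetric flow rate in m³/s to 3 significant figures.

For laminar flow, f = 64/Re with Re = ρVD/μ, so Darcy-Weisbach reduces to ΔP = 32μLV/D². Solving for V: V = ΔP·D²/(32μL) = 3450·(0.0262)²/(32·0.00426·112) = 0.1551 m/s.
Check: Re = ρVD/μ = 884·0.1551·0.0262/0.00426 = 843.3 < 2300, so the laminar assumption holds.
Q = V·A = 0.1551·(π/4·0.0262²) = 8.363e-05 m³/s = 8.36×10^-5 m³/s.

Q ≈ 8.36×10^-5 m³/s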